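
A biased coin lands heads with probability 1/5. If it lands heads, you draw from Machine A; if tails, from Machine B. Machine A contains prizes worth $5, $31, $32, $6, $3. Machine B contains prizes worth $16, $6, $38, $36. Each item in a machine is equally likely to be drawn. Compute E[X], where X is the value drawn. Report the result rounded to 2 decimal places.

E[X | Machine A] = (5 + 31 + 32 + 6 + 3)/5 = 77/5
E[X | Machine B] = (16 + 6 + 38 + 36)/4 = 24
E[X] = (1/5)·77/5 + (4/5)·24 = 557/25 ≈ 22.28

$22.28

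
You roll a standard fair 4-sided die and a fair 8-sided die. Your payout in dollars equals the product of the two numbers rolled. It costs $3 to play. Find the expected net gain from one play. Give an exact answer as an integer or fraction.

33/4 dollars

Distribution of the product of the two numbers rolled: 1 w.p. 1/32, 2 w.p. 1/16, 3 w.p. 1/16, 4 w.p. 3/32, 5 w.p. 1/32, 6 w.p. 3/32, …
E[payout] = (1/32)·1 + (1/16)·2 + (1/16)·3 + (3/32)·4 + (1/32)·5 + (3/32)·6 + (1/32)·7 + (3/32)·8 + (1/32)·9 + (1/32)·10 + (3/32)·12 + (1/32)·14 + (1/32)·15 + (1/16)·16 + (1/32)·18 + (1/32)·20 + (1/32)·21 + (1/16)·24 + (1/32)·28 + (1/32)·32 = 45/4
Expected profit = 45/4 − 3 = 33/4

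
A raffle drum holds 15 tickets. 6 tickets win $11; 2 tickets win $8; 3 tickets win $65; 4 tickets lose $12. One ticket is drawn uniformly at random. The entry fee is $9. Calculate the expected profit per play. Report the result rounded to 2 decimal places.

E[payout] = (6/15)·11 + (2/15)·8 + (3/15)·65 + (4/15)·(-12) = 229/15
Expected profit = 229/15 − 9 = 94/15 ≈ $6.27

$6.27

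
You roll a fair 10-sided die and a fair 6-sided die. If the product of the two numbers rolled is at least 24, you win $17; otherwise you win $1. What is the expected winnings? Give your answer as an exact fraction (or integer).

E[payout] = (13/20)·1 + (7/20)·17 = 33/5

33/5 dollars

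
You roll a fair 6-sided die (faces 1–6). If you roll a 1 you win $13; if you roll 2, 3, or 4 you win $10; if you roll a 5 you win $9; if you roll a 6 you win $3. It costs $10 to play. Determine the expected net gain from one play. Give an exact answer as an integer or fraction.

E[payout] = (1/6)·3 + (1/6)·9 + (1/2)·10 + (1/6)·13 = 55/6
Expected profit = 55/6 − 10 = -5/6

-5/6 dollars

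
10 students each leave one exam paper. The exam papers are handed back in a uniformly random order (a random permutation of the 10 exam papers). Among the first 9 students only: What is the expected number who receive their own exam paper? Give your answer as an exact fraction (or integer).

Let Xᵢ = 1 if person i gets their own exam paper. For each i, P(Xᵢ=1) = 1/10.
By linearity of expectation, E[X₁+…+X_9] = 9·(1/10) = 9/10.

9/10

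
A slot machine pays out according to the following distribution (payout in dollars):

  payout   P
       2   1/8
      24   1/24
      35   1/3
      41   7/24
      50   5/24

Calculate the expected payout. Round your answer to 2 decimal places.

$35.29

E[X] = (1/8)·2 + (1/24)·24 + (1/3)·35 + (7/24)·41 + (5/24)·50
     = 847/24 ≈ 35.29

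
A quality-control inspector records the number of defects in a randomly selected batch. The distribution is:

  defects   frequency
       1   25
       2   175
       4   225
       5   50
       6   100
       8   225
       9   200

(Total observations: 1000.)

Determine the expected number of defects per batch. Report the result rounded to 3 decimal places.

Total = 1000, so P(defects=1) = 25/1000, etc.
E[X] = (1/40)·1 + (7/40)·2 + (9/40)·4 + (1/20)·5 + (1/10)·6 + (9/40)·8 + (1/5)·9
     = 229/40 ≈ 5.725

5.725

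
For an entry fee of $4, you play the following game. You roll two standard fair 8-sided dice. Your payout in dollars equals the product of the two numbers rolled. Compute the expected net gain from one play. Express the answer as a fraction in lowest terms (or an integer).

65/4 dollars

Distribution of the product of the two numbers rolled: 1 w.p. 1/64, 2 w.p. 1/32, 3 w.p. 1/32, 4 w.p. 3/64, 5 w.p. 1/32, 6 w.p. 1/16, …
E[payout] = (1/64)·1 + (1/32)·2 + (1/32)·3 + (3/64)·4 + (1/32)·5 + (1/16)·6 + (1/32)·7 + (1/16)·8 + (1/64)·9 + (1/32)·10 + (1/16)·12 + (1/32)·14 + (1/32)·15 + (3/64)·16 + (1/32)·18 + (1/32)·20 + (1/32)·21 + (1/16)·24 + (1/64)·25 + (1/32)·28 + (1/32)·30 + (1/32)·32 + (1/32)·35 + (1/64)·36 + (1/32)·40 + (1/32)·42 + (1/32)·48 + (1/64)·49 + (1/32)·56 + (1/64)·64 = 81/4
Expected profit = 81/4 − 4 = 65/4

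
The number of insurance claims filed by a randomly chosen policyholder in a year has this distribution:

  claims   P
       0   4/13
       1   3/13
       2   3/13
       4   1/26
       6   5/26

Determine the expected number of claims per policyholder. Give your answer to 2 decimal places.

E[X] = (4/13)·0 + (3/13)·1 + (3/13)·2 + (1/26)·4 + (5/26)·6
     = 2 ≈ 2.00

2.00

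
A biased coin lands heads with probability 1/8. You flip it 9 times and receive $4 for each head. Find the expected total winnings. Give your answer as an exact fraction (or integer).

E[#heads] = 9·1/8 = 9/8 (linearity over flips).
E[winnings] = 4·9/8 = 9/2.

9/2 dollars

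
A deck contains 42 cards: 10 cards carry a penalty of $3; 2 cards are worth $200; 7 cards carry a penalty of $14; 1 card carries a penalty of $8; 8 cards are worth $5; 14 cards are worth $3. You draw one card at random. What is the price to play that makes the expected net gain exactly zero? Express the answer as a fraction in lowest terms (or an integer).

E[payout] = (10/42)·(-3) + (2/42)·200 + (7/42)·(-14) + (1/42)·(-8) + (8/42)·5 + (14/42)·3 = 173/21
Fair fee = E[payout] = 173/21

173/21 dollars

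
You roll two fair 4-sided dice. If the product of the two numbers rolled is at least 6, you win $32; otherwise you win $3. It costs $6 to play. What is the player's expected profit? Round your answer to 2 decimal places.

E[payout] = (1/2)·3 + (1/2)·32 = 35/2
Expected profit = 35/2 − 6 = 23/2 ≈ $11.50

$11.50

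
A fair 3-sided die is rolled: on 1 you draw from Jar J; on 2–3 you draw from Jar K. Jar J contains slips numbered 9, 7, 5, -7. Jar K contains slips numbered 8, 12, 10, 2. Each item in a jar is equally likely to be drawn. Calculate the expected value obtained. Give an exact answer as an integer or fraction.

13/2

E[X | Jar J] = (9 + 7 + 5 − 7)/4 = 7/2
E[X | Jar K] = (8 + 12 + 10 + 2)/4 = 8
E[X] = (1/3)·7/2 + (2/3)·8 = 13/2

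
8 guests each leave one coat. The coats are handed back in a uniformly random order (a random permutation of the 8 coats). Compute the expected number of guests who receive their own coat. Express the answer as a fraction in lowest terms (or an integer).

Let Xᵢ = 1 if person i gets their own coat. For each i, P(Xᵢ=1) = 1/8.
By linearity of expectation, E[X₁+…+X_8] = 8·(1/8) = 1.

1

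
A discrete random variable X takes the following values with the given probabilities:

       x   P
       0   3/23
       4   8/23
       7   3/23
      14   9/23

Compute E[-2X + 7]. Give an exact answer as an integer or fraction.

-197/23

E[-2x+7] = (3/23)·7 + (8/23)·(-1) + (3/23)·(-7) + (9/23)·(-21)
     = -197/23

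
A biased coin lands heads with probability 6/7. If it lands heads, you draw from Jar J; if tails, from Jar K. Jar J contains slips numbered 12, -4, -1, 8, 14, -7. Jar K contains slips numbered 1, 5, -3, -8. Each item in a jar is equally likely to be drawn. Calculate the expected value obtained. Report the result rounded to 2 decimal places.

E[X | Jar J] = (12 − 4 − 1 + 8 + 14 − 7)/6 = 11/3
E[X | Jar K] = (1 + 5 − 3 − 8)/4 = -5/4
E[X] = (6/7)·11/3 + (1/7)·(-5/4) = 83/28 ≈ 2.96

2.96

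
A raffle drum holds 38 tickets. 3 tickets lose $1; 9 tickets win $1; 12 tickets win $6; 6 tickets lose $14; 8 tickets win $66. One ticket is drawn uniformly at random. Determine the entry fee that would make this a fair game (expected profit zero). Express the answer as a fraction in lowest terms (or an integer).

261/19 dollars

E[payout] = (3/38)·(-1) + (9/38)·1 + (12/38)·6 + (6/38)·(-14) + (8/38)·66 = 261/19
Fair fee = E[payout] = 261/19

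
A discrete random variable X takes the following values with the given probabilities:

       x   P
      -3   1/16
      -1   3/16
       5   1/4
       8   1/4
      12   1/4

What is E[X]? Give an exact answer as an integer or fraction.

E[X] = (1/16)·(-3) + (3/16)·(-1) + (1/4)·5 + (1/4)·8 + (1/4)·12
     = 47/8

47/8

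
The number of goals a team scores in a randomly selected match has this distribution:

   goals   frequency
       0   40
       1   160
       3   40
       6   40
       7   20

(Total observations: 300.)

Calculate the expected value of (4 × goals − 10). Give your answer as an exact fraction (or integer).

Total = 300, so P(goals=0) = 40/300, etc.
E[4x-10] = (2/15)·(-10) + (8/15)·(-6) + (2/15)·2 + (2/15)·14 + (1/15)·18
     = -6/5

-6/5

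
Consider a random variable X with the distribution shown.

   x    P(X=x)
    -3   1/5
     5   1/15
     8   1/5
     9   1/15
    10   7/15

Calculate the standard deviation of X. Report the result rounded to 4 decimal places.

4.9773

E[X] = 33/5, E[X²] = 205/3
Var(X) = E[X²] − (E[X])² = 205/3 − 1089/25 = 1858/75
SD(X) = √(1858/75) ≈ 4.9773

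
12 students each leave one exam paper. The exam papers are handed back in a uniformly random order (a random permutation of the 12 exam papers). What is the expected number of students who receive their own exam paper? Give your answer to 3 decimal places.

Let Xᵢ = 1 if person i gets their own exam paper. For each i, P(Xᵢ=1) = 1/12.
By linearity of expectation, E[X₁+…+X_12] = 12·(1/12) = 1.
≈ 1.000

1.000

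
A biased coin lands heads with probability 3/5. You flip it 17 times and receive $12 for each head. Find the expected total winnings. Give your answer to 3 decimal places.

$122.400

E[#heads] = 17·3/5 = 51/5 (linearity over flips).
E[winnings] = 12·51/5 = 612/5.
≈ 122.400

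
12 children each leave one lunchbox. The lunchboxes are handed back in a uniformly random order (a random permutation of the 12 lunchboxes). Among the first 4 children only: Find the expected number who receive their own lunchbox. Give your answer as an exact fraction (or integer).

1/3

Let Xᵢ = 1 if person i gets their own lunchbox. For each i, P(Xᵢ=1) = 1/12.
By linearity of expectation, E[X₁+…+X_4] = 4·(1/12) = 1/3.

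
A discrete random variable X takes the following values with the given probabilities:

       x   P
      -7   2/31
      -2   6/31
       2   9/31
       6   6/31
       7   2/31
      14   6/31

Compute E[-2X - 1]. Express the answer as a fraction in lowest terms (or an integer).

E[-2x-1] = (2/31)·13 + (6/31)·3 + (9/31)·(-5) + (6/31)·(-13) + (2/31)·(-15) + (6/31)·(-29)
     = -283/31

-283/31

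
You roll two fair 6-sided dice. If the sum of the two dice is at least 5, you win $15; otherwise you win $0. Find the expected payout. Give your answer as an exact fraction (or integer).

25/2 dollars

E[payout] = (1/6)·0 + (5/6)·15 = 25/2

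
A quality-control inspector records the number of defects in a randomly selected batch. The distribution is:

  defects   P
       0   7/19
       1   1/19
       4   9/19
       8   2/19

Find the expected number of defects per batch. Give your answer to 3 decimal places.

2.789

E[X] = (7/19)·0 + (1/19)·1 + (9/19)·4 + (2/19)·8
     = 53/19 ≈ 2.789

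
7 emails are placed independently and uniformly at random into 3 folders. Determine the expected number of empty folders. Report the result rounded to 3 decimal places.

0.176

Let Xⱼ=1 if folder j is empty. P(Xⱼ=1) = ((3-1)/3)^7 = 128/2187.
By linearity, E[#empty] = 3·128/2187 = 128/729.
≈ 0.176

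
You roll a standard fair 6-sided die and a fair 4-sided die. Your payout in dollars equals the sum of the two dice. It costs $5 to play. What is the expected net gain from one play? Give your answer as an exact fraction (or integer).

$1

Distribution of the sum of the two dice: 2 w.p. 1/24, 3 w.p. 1/12, 4 w.p. 1/8, 5 w.p. 1/6, 6 w.p. 1/6, 7 w.p. 1/6, …
E[payout] = (1/24)·2 + (1/12)·3 + (1/8)·4 + (1/6)·5 + (1/6)·6 + (1/6)·7 + (1/8)·8 + (1/12)·9 + (1/24)·10 = 6
Expected profit = 6 − 5 = 1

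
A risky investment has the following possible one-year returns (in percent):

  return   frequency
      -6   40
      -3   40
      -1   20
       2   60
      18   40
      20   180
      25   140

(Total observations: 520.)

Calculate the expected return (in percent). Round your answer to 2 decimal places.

14.54

Total = 520, so P(return=-6) = 40/520, etc.
E[X] = (1/13)·(-6) + (1/13)·(-3) + (1/26)·(-1) + (3/26)·2 + (1/13)·18 + (9/26)·20 + (7/26)·25
     = 189/13 ≈ 14.54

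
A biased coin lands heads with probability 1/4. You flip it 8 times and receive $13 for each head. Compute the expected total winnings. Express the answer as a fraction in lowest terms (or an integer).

$26

E[#heads] = 8·1/4 = 2 (linearity over flips).
E[winnings] = 13·2 = 26.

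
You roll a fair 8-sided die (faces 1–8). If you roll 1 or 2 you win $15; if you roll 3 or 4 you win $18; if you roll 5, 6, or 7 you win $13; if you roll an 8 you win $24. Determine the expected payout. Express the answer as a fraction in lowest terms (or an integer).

129/8 dollars

E[payout] = (3/8)·13 + (1/4)·15 + (1/4)·18 + (1/8)·24 = 129/8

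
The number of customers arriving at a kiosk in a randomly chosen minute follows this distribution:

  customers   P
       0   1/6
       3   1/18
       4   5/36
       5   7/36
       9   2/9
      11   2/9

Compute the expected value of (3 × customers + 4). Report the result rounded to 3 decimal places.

22.417

E[3x+4] = (1/6)·4 + (1/18)·13 + (5/36)·16 + (7/36)·19 + (2/9)·31 + (2/9)·37
     = 269/12 ≈ 22.417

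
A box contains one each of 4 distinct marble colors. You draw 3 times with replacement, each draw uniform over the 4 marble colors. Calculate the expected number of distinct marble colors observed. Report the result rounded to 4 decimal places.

Let Xⱼ=1 if type j appears at least once. P(Xⱼ=1) = 1 − ((4−1)/4)^3 = 37/64.
E[#distinct] = 4·37/64 = 37/16.
≈ 2.3125

2.3125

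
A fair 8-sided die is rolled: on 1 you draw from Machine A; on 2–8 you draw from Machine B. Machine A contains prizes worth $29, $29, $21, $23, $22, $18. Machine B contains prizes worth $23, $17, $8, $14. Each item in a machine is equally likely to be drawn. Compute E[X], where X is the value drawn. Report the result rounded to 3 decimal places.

$16.521

E[X | Machine A] = (29 + 29 + 21 + 23 + 22 + 18)/6 = 71/3
E[X | Machine B] = (23 + 17 + 8 + 14)/4 = 31/2
E[X] = (1/8)·71/3 + (7/8)·31/2 = 793/48 ≈ 16.521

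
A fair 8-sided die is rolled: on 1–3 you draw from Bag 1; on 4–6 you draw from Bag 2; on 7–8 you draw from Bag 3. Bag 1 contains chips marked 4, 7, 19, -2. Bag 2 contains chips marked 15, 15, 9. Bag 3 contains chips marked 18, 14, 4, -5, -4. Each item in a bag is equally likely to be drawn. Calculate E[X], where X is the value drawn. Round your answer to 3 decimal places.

8.850

E[X | Bag 1] = (4 + 7 + 19 − 2)/4 = 7
E[X | Bag 2] = (15 + 15 + 9)/3 = 13
E[X | Bag 3] = (18 + 14 + 4 − 5 − 4)/5 = 27/5
E[X] = (3/8)·7 + (3/8)·13 + (1/4)·27/5 = 177/20 ≈ 8.850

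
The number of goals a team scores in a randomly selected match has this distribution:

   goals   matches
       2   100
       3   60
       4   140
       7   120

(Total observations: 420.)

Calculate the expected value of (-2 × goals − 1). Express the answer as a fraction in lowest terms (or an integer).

Total = 420, so P(goals=2) = 100/420, etc.
E[-2x-1] = (5/21)·(-5) + (1/7)·(-7) + (1/3)·(-9) + (2/7)·(-15)
     = -199/21

-199/21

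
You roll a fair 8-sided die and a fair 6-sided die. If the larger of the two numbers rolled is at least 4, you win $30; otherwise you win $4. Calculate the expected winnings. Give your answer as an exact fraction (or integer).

201/8 dollars

E[payout] = (3/16)·4 + (13/16)·30 = 201/8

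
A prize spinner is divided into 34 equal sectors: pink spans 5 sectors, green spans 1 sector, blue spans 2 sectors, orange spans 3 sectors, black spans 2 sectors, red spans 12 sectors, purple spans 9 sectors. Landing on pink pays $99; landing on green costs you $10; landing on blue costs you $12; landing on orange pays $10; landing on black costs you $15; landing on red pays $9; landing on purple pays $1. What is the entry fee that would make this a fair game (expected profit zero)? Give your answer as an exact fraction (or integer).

E[payout] = (5/34)·99 + (1/34)·(-10) + (2/34)·(-12) + (3/34)·10 + (2/34)·(-15) + (12/34)·9 + (9/34)·1 = 17
Fair fee = E[payout] = 17

$17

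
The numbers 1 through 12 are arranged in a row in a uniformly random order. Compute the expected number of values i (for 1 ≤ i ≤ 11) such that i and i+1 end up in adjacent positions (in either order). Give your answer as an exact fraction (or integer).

11/6

For each i ∈ {1,…,11}, let Xᵢ = 1 if i and i+1 are adjacent. P(Xᵢ=1) = 2·(12−1)!/12! = 2/12.
By linearity, E[ΣXᵢ] = (11)·(2/12) = 11/6.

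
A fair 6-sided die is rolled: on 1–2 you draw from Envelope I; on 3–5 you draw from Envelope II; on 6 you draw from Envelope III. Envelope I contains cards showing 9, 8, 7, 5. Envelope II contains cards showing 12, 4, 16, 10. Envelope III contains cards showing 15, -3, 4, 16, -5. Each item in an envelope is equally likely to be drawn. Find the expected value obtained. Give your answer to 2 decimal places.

E[X | Envelope I] = (9 + 8 + 7 + 5)/4 = 29/4
E[X | Envelope II] = (12 + 4 + 16 + 10)/4 = 21/2
E[X | Envelope III] = (15 − 3 + 4 + 16 − 5)/5 = 27/5
E[X] = (1/3)·29/4 + (1/2)·21/2 + (1/6)·27/5 = 257/30 ≈ 8.57

8.57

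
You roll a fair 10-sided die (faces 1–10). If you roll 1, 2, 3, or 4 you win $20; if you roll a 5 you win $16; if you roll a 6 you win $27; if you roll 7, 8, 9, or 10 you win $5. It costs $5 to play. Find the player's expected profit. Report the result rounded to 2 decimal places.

E[payout] = (2/5)·5 + (1/10)·16 + (2/5)·20 + (1/10)·27 = 143/10
Expected profit = 143/10 − 5 = 93/10 ≈ $9.30

$9.30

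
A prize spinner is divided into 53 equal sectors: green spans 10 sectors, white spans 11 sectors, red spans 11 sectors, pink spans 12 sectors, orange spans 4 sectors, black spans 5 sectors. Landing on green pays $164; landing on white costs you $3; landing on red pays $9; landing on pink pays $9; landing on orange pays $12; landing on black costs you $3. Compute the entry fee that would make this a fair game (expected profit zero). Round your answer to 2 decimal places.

$34.85

E[payout] = (10/53)·164 + (11/53)·(-3) + (11/53)·9 + (12/53)·9 + (4/53)·12 + (5/53)·(-3) = 1847/53
Fair fee = E[payout] = 1847/53 ≈ $34.85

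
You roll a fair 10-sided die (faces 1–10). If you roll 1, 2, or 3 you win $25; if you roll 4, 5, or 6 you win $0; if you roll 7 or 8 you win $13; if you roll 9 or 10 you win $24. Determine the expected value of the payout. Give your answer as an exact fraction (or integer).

E[payout] = (3/10)·0 + (1/5)·13 + (1/5)·24 + (3/10)·25 = 149/10

149/10 dollars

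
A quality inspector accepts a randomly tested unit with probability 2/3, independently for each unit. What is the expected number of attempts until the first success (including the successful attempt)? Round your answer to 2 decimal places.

1.50

For a geometric distribution, E[trials] = 1/p = 1/(2/3) = 3/2.
≈ 1.50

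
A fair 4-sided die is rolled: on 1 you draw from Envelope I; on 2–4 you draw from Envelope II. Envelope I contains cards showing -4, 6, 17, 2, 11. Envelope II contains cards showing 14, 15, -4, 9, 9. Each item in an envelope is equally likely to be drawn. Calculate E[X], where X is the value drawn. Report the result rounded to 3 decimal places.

8.050

E[X | Envelope I] = (-4 + 6 + 17 + 2 + 11)/5 = 32/5
E[X | Envelope II] = (14 + 15 − 4 + 9 + 9)/5 = 43/5
E[X] = (1/4)·32/5 + (3/4)·43/5 = 161/20 ≈ 8.050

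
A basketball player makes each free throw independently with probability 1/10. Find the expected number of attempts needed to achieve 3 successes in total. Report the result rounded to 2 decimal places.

By linearity (sum of 3 independent geometric waits), E[trials] = 3/p = 3/(1/10) = 30.
≈ 30.00

30.00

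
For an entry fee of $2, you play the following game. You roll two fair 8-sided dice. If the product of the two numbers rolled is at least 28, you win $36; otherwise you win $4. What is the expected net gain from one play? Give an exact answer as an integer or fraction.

E[payout] = (45/64)·4 + (19/64)·36 = 27/2
Expected profit = 27/2 − 2 = 23/2

23/2 dollars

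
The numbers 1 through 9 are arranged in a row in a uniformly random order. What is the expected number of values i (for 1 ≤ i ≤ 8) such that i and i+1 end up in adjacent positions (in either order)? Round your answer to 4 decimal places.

1.7778

For each i ∈ {1,…,8}, let Xᵢ = 1 if i and i+1 are adjacent. P(Xᵢ=1) = 2·(9−1)!/9! = 2/9.
By linearity, E[ΣXᵢ] = (8)·(2/9) = 16/9.
≈ 1.7778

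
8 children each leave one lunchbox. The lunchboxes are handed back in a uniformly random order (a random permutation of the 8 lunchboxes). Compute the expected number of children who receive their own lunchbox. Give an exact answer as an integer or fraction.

Let Xᵢ = 1 if person i gets their own lunchbox. For each i, P(Xᵢ=1) = 1/8.
By linearity of expectation, E[X₁+…+X_8] = 8·(1/8) = 1.

1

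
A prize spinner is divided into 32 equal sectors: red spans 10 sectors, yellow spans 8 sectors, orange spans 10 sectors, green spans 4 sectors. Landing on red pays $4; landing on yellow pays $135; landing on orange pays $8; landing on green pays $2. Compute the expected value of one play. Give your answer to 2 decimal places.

$37.75

E[payout] = (10/32)·4 + (8/32)·135 + (10/32)·8 + (4/32)·2 = 151/4
≈ $37.75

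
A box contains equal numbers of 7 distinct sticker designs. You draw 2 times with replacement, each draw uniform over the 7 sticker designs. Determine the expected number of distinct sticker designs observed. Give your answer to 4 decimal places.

1.8571

Let Xⱼ=1 if type j appears at least once. P(Xⱼ=1) = 1 − ((7−1)/7)^2 = 13/49.
E[#distinct] = 7·13/49 = 13/7.
≈ 1.8571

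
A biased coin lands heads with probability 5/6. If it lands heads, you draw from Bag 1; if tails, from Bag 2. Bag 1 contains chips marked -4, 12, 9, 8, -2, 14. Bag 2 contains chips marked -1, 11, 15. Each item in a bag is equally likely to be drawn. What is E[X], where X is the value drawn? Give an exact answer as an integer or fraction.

235/36

E[X | Bag 1] = (-4 + 12 + 9 + 8 − 2 + 14)/6 = 37/6
E[X | Bag 2] = (-1 + 11 + 15)/3 = 25/3
E[X] = (5/6)·37/6 + (1/6)·25/3 = 235/36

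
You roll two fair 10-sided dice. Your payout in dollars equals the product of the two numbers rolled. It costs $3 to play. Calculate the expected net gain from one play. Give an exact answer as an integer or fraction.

109/4 dollars

Distribution of the product of the two numbers rolled: 1 w.p. 1/100, 2 w.p. 1/50, 3 w.p. 1/50, 4 w.p. 3/100, 5 w.p. 1/50, 6 w.p. 1/25, …
E[payout] = (1/100)·1 + (1/50)·2 + (1/50)·3 + (3/100)·4 + (1/50)·5 + (1/25)·6 + (1/50)·7 + (1/25)·8 + (3/100)·9 + (1/25)·10 + (1/25)·12 + (1/50)·14 + (1/50)·15 + (3/100)·16 + (1/25)·18 + (1/25)·20 + (1/50)·21 + (1/25)·24 + (1/100)·25 + (1/50)·27 + (1/50)·28 + (1/25)·30 + (1/50)·32 + (1/50)·35 + (3/100)·36 + (1/25)·40 + (1/50)·42 + (1/50)·45 + (1/50)·48 + (1/100)·49 + (1/50)·50 + (1/50)·54 + (1/50)·56 + (1/50)·60 + (1/50)·63 + (1/100)·64 + (1/50)·70 + (1/50)·72 + (1/50)·80 + (1/100)·81 + (1/50)·90 + (1/100)·100 = 121/4
Expected profit = 121/4 − 3 = 109/4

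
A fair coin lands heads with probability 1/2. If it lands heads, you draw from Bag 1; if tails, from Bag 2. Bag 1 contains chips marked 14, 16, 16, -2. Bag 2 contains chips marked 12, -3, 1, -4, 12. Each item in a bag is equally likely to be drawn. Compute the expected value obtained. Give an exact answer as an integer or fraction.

73/10

E[X | Bag 1] = (14 + 16 + 16 − 2)/4 = 11
E[X | Bag 2] = (12 − 3 + 1 − 4 + 12)/5 = 18/5
E[X] = (1/2)·11 + (1/2)·18/5 = 73/10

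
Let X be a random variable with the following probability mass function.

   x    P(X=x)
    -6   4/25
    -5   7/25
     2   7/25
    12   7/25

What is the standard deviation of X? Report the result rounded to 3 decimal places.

7.195

E[X] = 39/25, E[X²] = 271/5
Var(X) = E[X²] − (E[X])² = 271/5 − 1521/625 = 32354/625
SD(X) = √(32354/625) ≈ 7.195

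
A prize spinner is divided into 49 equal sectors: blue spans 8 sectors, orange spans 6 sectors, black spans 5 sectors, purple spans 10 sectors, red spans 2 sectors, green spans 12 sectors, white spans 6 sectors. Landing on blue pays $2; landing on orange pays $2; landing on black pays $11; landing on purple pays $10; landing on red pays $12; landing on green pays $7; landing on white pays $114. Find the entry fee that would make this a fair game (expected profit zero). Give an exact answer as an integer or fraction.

975/49 dollars

E[payout] = (8/49)·2 + (6/49)·2 + (5/49)·11 + (10/49)·10 + (2/49)·12 + (12/49)·7 + (6/49)·114 = 975/49
Fair fee = E[payout] = 975/49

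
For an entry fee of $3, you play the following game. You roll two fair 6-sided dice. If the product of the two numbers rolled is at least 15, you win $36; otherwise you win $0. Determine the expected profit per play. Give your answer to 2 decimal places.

$10.00

E[payout] = (23/36)·0 + (13/36)·36 = 13
Expected profit = 13 − 3 = 10 ≈ $10.00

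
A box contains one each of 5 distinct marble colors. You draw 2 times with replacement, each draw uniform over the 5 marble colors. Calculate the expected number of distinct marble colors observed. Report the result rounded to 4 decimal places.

1.8000

Let Xⱼ=1 if type j appears at least once. P(Xⱼ=1) = 1 − ((5−1)/5)^2 = 9/25.
E[#distinct] = 5·9/25 = 9/5.
≈ 1.8000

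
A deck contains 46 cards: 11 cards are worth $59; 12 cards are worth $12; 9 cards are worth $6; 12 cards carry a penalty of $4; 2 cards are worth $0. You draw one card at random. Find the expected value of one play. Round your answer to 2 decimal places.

E[payout] = (11/46)·59 + (12/46)·12 + (9/46)·6 + (12/46)·(-4) + (2/46)·0 = 799/46
≈ $17.37

$17.37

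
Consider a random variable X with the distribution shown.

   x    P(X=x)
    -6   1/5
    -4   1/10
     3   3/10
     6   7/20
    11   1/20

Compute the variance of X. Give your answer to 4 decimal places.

26.3475

E[X] = (1/5)·(-6) + (1/10)·(-4) + (3/10)·3 + (7/20)·6 + (1/20)·11 = 39/20
E[X²] = (1/5)·36 + (1/10)·16 + (3/10)·9 + (7/20)·36 + (1/20)·121 = 603/20
Var(X) = 603/20 − (39/20)² = 10539/400 ≈ 26.3475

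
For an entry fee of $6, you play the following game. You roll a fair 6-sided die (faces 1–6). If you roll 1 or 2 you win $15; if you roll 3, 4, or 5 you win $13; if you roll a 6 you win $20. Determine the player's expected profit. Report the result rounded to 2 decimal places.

$8.83

E[payout] = (1/2)·13 + (1/3)·15 + (1/6)·20 = 89/6
Expected profit = 89/6 − 6 = 53/6 ≈ $8.83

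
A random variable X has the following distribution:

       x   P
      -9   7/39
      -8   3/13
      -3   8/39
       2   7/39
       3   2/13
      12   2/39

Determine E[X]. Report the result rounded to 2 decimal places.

E[X] = (7/39)·(-9) + (3/13)·(-8) + (8/39)·(-3) + (7/39)·2 + (2/13)·3 + (2/39)·12
     = -103/39 ≈ -2.64

-2.64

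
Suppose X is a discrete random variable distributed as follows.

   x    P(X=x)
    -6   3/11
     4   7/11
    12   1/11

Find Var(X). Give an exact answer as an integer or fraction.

320/11

E[X] = (3/11)·(-6) + (7/11)·4 + (1/11)·12 = 2
E[X²] = (3/11)·36 + (7/11)·16 + (1/11)·144 = 364/11
Var(X) = 364/11 − (2)² = 320/11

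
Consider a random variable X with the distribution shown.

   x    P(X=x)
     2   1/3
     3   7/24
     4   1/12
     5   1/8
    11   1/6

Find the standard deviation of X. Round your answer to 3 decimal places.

E[X] = 13/3, E[X²] = 343/12
Var(X) = E[X²] − (E[X])² = 343/12 − 169/9 = 353/36
SD(X) = √(353/36) ≈ 3.131

3.131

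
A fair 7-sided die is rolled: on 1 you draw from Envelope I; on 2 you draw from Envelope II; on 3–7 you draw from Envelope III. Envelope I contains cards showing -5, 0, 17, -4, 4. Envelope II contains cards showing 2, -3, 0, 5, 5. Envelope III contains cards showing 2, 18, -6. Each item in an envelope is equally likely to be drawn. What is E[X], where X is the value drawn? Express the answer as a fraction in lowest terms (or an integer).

E[X | Envelope I] = (-5 + 0 + 17 − 4 + 4)/5 = 12/5
E[X | Envelope II] = (2 − 3 + 0 + 5 + 5)/5 = 9/5
E[X | Envelope III] = (2 + 18 − 6)/3 = 14/3
E[X] = (1/7)·12/5 + (1/7)·9/5 + (5/7)·14/3 = 59/15

59/15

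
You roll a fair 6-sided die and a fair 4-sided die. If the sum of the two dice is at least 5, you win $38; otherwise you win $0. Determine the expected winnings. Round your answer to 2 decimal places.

$28.50

E[payout] = (1/4)·0 + (3/4)·38 = 57/2
≈ $28.50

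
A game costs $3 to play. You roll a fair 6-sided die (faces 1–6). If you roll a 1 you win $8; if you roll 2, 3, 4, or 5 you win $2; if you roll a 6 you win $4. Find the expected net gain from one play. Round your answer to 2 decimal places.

$0.33

E[payout] = (2/3)·2 + (1/6)·4 + (1/6)·8 = 10/3
Expected profit = 10/3 − 3 = 1/3 ≈ $0.33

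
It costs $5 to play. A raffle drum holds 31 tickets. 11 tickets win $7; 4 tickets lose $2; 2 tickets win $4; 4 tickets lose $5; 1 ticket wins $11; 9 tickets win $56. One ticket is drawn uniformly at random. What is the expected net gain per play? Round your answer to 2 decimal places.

E[payout] = (11/31)·7 + (4/31)·(-2) + (2/31)·4 + (4/31)·(-5) + (1/31)·11 + (9/31)·56 = 572/31
Expected profit = 572/31 − 5 = 417/31 ≈ $13.45

$13.45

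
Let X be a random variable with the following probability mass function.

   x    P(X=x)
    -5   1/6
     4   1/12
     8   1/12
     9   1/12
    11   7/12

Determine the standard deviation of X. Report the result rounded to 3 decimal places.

E[X] = 22/3, E[X²] = 529/6
Var(X) = E[X²] − (E[X])² = 529/6 − 484/9 = 619/18
SD(X) = √(619/18) ≈ 5.864

5.864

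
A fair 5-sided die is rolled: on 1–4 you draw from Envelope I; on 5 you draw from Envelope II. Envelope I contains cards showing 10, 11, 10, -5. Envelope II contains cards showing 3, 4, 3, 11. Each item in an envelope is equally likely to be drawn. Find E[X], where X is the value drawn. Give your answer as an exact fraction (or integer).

E[X | Envelope I] = (10 + 11 + 10 − 5)/4 = 13/2
E[X | Envelope II] = (3 + 4 + 3 + 11)/4 = 21/4
E[X] = (4/5)·13/2 + (1/5)·21/4 = 25/4

25/4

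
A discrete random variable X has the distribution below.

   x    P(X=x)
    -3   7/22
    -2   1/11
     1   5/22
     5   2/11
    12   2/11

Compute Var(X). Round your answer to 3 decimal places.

29.421

E[X] = (7/22)·(-3) + (1/11)·(-2) + (5/22)·1 + (2/11)·5 + (2/11)·12 = 24/11
E[X²] = (7/22)·9 + (1/11)·4 + (5/22)·1 + (2/11)·25 + (2/11)·144 = 376/11
Var(X) = 376/11 − (24/11)² = 3560/121 ≈ 29.421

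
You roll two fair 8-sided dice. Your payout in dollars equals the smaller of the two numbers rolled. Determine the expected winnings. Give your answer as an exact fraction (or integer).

51/16 dollars

Distribution of the smaller of the two numbers rolled: 1 w.p. 15/64, 2 w.p. 13/64, 3 w.p. 11/64, 4 w.p. 9/64, 5 w.p. 7/64, 6 w.p. 5/64, …
E[payout] = (15/64)·1 + (13/64)·2 + (11/64)·3 + (9/64)·4 + (7/64)·5 + (5/64)·6 + (3/64)·7 + (1/64)·8 = 51/16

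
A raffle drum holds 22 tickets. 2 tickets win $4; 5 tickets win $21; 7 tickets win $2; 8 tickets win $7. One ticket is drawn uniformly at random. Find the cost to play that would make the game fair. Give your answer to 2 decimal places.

$8.32

E[payout] = (2/22)·4 + (5/22)·21 + (7/22)·2 + (8/22)·7 = 183/22
Fair fee = E[payout] = 183/22 ≈ $8.32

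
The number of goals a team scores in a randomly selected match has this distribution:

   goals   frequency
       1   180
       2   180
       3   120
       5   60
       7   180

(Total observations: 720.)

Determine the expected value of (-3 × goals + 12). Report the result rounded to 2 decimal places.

1.75

Total = 720, so P(goals=1) = 180/720, etc.
E[-3x+12] = (1/4)·9 + (1/4)·6 + (1/6)·3 + (1/12)·(-3) + (1/4)·(-9)
     = 7/4 ≈ 1.75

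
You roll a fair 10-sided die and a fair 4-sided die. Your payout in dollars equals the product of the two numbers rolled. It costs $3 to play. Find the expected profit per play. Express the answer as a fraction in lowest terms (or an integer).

Distribution of the product of the two numbers rolled: 1 w.p. 1/40, 2 w.p. 1/20, 3 w.p. 1/20, 4 w.p. 3/40, 5 w.p. 1/40, 6 w.p. 3/40, …
E[payout] = (1/40)·1 + (1/20)·2 + (1/20)·3 + (3/40)·4 + (1/40)·5 + (3/40)·6 + (1/40)·7 + (3/40)·8 + (1/20)·9 + (1/20)·10 + (3/40)·12 + (1/40)·14 + (1/40)·15 + (1/20)·16 + (1/20)·18 + (1/20)·20 + (1/40)·21 + (1/20)·24 + (1/40)·27 + (1/40)·28 + (1/40)·30 + (1/40)·32 + (1/40)·36 + (1/40)·40 = 55/4
Expected profit = 55/4 − 3 = 43/4

43/4 dollars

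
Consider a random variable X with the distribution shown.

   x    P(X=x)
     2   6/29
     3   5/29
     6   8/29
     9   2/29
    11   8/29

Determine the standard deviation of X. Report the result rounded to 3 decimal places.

3.510

E[X] = 181/29, E[X²] = 1487/29
Var(X) = E[X²] − (E[X])² = 1487/29 − 32761/841 = 10362/841
SD(X) = √(10362/841) ≈ 3.510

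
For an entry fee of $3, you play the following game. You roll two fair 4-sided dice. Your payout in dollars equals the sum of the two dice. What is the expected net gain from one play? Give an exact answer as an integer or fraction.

$2

Distribution of the sum of the two dice: 2 w.p. 1/16, 3 w.p. 1/8, 4 w.p. 3/16, 5 w.p. 1/4, 6 w.p. 3/16, 7 w.p. 1/8, …
E[payout] = (1/16)·2 + (1/8)·3 + (3/16)·4 + (1/4)·5 + (3/16)·6 + (1/8)·7 + (1/16)·8 = 5
Expected profit = 5 − 3 = 2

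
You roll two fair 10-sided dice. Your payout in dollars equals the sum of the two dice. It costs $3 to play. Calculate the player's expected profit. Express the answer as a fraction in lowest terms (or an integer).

Distribution of the sum of the two dice: 2 w.p. 1/100, 3 w.p. 1/50, 4 w.p. 3/100, 5 w.p. 1/25, 6 w.p. 1/20, 7 w.p. 3/50, …
E[payout] = (1/100)·2 + (1/50)·3 + (3/100)·4 + (1/25)·5 + (1/20)·6 + (3/50)·7 + (7/100)·8 + (2/25)·9 + (9/100)·10 + (1/10)·11 + (9/100)·12 + (2/25)·13 + (7/100)·14 + (3/50)·15 + (1/20)·16 + (1/25)·17 + (3/100)·18 + (1/50)·19 + (1/100)·20 = 11
Expected profit = 11 − 3 = 8

$8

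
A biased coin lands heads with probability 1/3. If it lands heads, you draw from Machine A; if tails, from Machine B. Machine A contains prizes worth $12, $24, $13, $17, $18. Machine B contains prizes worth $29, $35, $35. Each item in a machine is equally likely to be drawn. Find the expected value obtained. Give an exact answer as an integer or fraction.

138/5 dollars

E[X | Machine A] = (12 + 24 + 13 + 17 + 18)/5 = 84/5
E[X | Machine B] = (29 + 35 + 35)/3 = 33
E[X] = (1/3)·84/5 + (2/3)·33 = 138/5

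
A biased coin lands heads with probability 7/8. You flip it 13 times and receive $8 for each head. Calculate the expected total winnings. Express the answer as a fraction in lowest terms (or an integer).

E[#heads] = 13·7/8 = 91/8 (linearity over flips).
E[winnings] = 8·91/8 = 91.

$91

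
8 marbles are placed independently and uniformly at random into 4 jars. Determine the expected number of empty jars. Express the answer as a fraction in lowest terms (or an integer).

Let Xⱼ=1 if jar j is empty. P(Xⱼ=1) = ((4-1)/4)^8 = 6561/65536.
By linearity, E[#empty] = 4·6561/65536 = 6561/16384.

6561/16384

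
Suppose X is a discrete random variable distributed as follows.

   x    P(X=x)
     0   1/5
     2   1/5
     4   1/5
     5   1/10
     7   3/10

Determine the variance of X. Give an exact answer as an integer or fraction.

E[X] = (1/5)·0 + (1/5)·2 + (1/5)·4 + (1/10)·5 + (3/10)·7 = 19/5
E[X²] = (1/5)·0 + (1/5)·4 + (1/5)·16 + (1/10)·25 + (3/10)·49 = 106/5
Var(X) = 106/5 − (19/5)² = 169/25

169/25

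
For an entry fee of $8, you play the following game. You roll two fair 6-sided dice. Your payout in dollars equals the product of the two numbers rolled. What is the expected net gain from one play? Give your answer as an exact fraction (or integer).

17/4 dollars

Distribution of the product of the two numbers rolled: 1 w.p. 1/36, 2 w.p. 1/18, 3 w.p. 1/18, 4 w.p. 1/12, 5 w.p. 1/18, 6 w.p. 1/9, …
E[payout] = (1/36)·1 + (1/18)·2 + (1/18)·3 + (1/12)·4 + (1/18)·5 + (1/9)·6 + (1/18)·8 + (1/36)·9 + (1/18)·10 + (1/9)·12 + (1/18)·15 + (1/36)·16 + (1/18)·18 + (1/18)·20 + (1/18)·24 + (1/36)·25 + (1/18)·30 + (1/36)·36 = 49/4
Expected profit = 49/4 − 8 = 17/4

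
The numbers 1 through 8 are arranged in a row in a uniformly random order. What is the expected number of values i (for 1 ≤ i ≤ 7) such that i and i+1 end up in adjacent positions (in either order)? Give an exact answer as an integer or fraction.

For each i ∈ {1,…,7}, let Xᵢ = 1 if i and i+1 are adjacent. P(Xᵢ=1) = 2·(8−1)!/8! = 2/8.
By linearity, E[ΣXᵢ] = (7)·(2/8) = 7/4.

7/4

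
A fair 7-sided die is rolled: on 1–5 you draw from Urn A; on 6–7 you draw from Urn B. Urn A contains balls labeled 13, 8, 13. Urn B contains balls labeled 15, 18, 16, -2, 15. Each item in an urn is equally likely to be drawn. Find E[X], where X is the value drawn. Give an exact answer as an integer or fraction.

1222/105

E[X | Urn A] = (13 + 8 + 13)/3 = 34/3
E[X | Urn B] = (15 + 18 + 16 − 2 + 15)/5 = 62/5
E[X] = (5/7)·34/3 + (2/7)·62/5 = 1222/105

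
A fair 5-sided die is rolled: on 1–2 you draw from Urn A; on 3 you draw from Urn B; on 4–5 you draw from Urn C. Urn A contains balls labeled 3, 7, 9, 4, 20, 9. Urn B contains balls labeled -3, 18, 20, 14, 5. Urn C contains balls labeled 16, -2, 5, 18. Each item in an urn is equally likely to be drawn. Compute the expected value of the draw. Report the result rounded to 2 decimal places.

9.33

E[X | Urn A] = (3 + 7 + 9 + 4 + 20 + 9)/6 = 26/3
E[X | Urn B] = (-3 + 18 + 20 + 14 + 5)/5 = 54/5
E[X | Urn C] = (16 − 2 + 5 + 18)/4 = 37/4
E[X] = (2/5)·26/3 + (1/5)·54/5 + (2/5)·37/4 = 1399/150 ≈ 9.33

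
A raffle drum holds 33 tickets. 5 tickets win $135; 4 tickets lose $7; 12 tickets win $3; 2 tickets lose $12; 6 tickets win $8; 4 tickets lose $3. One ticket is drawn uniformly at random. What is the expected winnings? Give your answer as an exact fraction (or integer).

E[payout] = (5/33)·135 + (4/33)·(-7) + (12/33)·3 + (2/33)·(-12) + (6/33)·8 + (4/33)·(-3) = 695/33

695/33 dollars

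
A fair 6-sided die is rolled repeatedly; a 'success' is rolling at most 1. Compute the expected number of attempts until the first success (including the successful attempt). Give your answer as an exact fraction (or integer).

6

For a geometric distribution, E[trials] = 1/p = 1/(1/6) = 6.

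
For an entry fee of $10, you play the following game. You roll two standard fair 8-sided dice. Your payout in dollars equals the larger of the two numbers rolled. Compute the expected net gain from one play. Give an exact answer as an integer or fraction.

-67/16 dollars

Distribution of the larger of the two numbers rolled: 1 w.p. 1/64, 2 w.p. 3/64, 3 w.p. 5/64, 4 w.p. 7/64, 5 w.p. 9/64, 6 w.p. 11/64, …
E[payout] = (1/64)·1 + (3/64)·2 + (5/64)·3 + (7/64)·4 + (9/64)·5 + (11/64)·6 + (13/64)·7 + (15/64)·8 = 93/16
Expected profit = 93/16 − 10 = -67/16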